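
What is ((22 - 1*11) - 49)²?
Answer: 1444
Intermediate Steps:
((22 - 1*11) - 49)² = ((22 - 11) - 49)² = (11 - 49)² = (-38)² = 1444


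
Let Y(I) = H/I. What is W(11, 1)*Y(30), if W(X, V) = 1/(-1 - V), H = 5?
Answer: -1/12 ≈ -0.083333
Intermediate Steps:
Y(I) = 5/I
W(11, 1)*Y(30) = (-1/(1 + 1))*(5/30) = (-1/2)*(5*(1/30)) = -1*½*(⅙) = -½*⅙ = -1/12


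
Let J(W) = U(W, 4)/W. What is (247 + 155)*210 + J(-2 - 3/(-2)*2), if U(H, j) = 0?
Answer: 84420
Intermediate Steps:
J(W) = 0 (J(W) = 0/W = 0)
(247 + 155)*210 + J(-2 - 3/(-2)*2) = (247 + 155)*210 + 0 = 402*210 + 0 = 84420 + 0 = 84420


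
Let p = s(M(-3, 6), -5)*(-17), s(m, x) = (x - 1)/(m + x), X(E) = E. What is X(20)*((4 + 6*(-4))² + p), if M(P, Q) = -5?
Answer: 7796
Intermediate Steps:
s(m, x) = (-1 + x)/(m + x)
p = -51/5 (p = ((-1 - 5)/(-5 - 5))*(-17) = (-6/(-10))*(-17) = -⅒*(-6)*(-17) = (⅗)*(-17) = -51/5 ≈ -10.200)
X(20)*((4 + 6*(-4))² + p) = 20*((4 + 6*(-4))² - 51/5) = 20*((4 - 24)² - 51/5) = 20*((-20)² - 51/5) = 20*(400 - 51/5) = 20*(1949/5) = 7796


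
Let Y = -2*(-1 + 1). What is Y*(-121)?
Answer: 0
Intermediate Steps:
Y = 0 (Y = -2*0 = 0)
Y*(-121) = 0*(-121) = 0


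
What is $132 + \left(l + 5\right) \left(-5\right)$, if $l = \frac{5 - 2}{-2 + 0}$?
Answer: $\frac{229}{2} \approx 114.5$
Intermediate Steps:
$l = - \frac{3}{2}$ ($l = \frac{3}{-2} = 3 \left(- \frac{1}{2}\right) = - \frac{3}{2} \approx -1.5$)
$132 + \left(l + 5\right) \left(-5\right) = 132 + \left(- \frac{3}{2} + 5\right) \left(-5\right) = 132 + \frac{7}{2} \left(-5\right) = 132 - \frac{35}{2} = \frac{229}{2}$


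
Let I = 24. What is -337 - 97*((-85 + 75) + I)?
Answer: -1695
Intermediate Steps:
-337 - 97*((-85 + 75) + I) = -337 - 97*((-85 + 75) + 24) = -337 - 97*(-10 + 24) = -337 - 97*14 = -337 - 1358 = -1695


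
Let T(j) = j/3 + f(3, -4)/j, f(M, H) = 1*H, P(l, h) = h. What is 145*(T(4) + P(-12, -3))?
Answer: -1160/3 ≈ -386.67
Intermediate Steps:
f(M, H) = H
T(j) = -4/j + j/3 (T(j) = j/3 - 4/j = -4/j + j/3)
145*(T(4) + P(-12, -3)) = 145*((-4/4 + (⅓)*4) - 3) = 145*((-4*¼ + 4/3) - 3) = 145*((-1 + 4/3) - 3) = 145*(⅓ - 3) = 145*(-8/3) = -1160/3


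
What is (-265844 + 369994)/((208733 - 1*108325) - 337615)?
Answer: -104150/237207 ≈ -0.43907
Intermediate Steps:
(-265844 + 369994)/((208733 - 1*108325) - 337615) = 104150/((208733 - 108325) - 337615) = 104150/(100408 - 337615) = 104150/(-237207) = 104150*(-1/237207) = -104150/237207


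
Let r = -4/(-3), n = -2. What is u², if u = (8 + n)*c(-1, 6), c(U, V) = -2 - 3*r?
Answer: 1296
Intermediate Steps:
r = 4/3 (r = -4*(-⅓) = 4/3 ≈ 1.3333)
c(U, V) = -6 (c(U, V) = -2 - 3*4/3 = -2 - 4 = -6)
u = -36 (u = (8 - 2)*(-6) = 6*(-6) = -36)
u² = (-36)² = 1296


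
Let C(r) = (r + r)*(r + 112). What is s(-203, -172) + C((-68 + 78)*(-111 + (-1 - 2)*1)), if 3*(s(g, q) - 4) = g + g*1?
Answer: 7031126/3 ≈ 2.3437e+6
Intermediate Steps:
s(g, q) = 4 + 2*g/3 (s(g, q) = 4 + (g + g*1)/3 = 4 + (g + g)/3 = 4 + (2*g)/3 = 4 + 2*g/3)
C(r) = 2*r*(112 + r) (C(r) = (2*r)*(112 + r) = 2*r*(112 + r))
s(-203, -172) + C((-68 + 78)*(-111 + (-1 - 2)*1)) = (4 + (2/3)*(-203)) + 2*((-68 + 78)*(-111 + (-1 - 2)*1))*(112 + (-68 + 78)*(-111 + (-1 - 2)*1)) = (4 - 406/3) + 2*(10*(-111 - 3*1))*(112 + 10*(-111 - 3*1)) = -394/3 + 2*(10*(-111 - 3))*(112 + 10*(-111 - 3)) = -394/3 + 2*(10*(-114))*(112 + 10*(-114)) = -394/3 + 2*(-1140)*(112 - 1140) = -394/3 + 2*(-1140)*(-1028) = -394/3 + 2343840 = 7031126/3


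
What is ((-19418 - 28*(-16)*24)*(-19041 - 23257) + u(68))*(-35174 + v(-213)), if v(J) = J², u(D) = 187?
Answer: 3737024707725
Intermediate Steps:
((-19418 - 28*(-16)*24)*(-19041 - 23257) + u(68))*(-35174 + v(-213)) = ((-19418 - 28*(-16)*24)*(-19041 - 23257) + 187)*(-35174 + (-213)²) = ((-19418 + 448*24)*(-42298) + 187)*(-35174 + 45369) = ((-19418 + 10752)*(-42298) + 187)*10195 = (-8666*(-42298) + 187)*10195 = (366554468 + 187)*10195 = 366554655*10195 = 3737024707725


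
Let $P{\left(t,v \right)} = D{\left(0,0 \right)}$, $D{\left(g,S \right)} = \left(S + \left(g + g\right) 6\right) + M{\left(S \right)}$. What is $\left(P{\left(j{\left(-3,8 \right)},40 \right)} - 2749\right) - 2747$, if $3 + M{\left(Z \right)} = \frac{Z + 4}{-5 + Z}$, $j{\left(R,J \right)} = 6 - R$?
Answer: $- \frac{27499}{5} \approx -5499.8$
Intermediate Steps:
$M{\left(Z \right)} = -3 + \frac{4 + Z}{-5 + Z}$ ($M{\left(Z \right)} = -3 + \frac{Z + 4}{-5 + Z} = -3 + \frac{4 + Z}{-5 + Z}$)
$D{\left(g,S \right)} = S + 12 g + \frac{19 - 2 S}{-5 + S}$ ($D{\left(g,S \right)} = \left(S + \left(g + g\right) 6\right) + \frac{19 - 2 S}{-5 + S} = \left(S + 2 g 6\right) + \frac{19 - 2 S}{-5 + S} = \left(S + 12 g\right) + \frac{19 - 2 S}{-5 + S} = S + 12 g + \frac{19 - 2 S}{-5 + S}$)
$P{\left(t,v \right)} = - \frac{19}{5}$ ($P{\left(t,v \right)} = \frac{19 - 0 + \left(-5 + 0\right) \left(0 + 12 \cdot 0\right)}{-5 + 0} = \frac{19 + 0 - 5 \left(0 + 0\right)}{-5} = - \frac{19 + 0 - 0}{5} = - \frac{19 + 0 + 0}{5} = \left(- \frac{1}{5}\right) 19 = - \frac{19}{5}$)
$\left(P{\left(j{\left(-3,8 \right)},40 \right)} - 2749\right) - 2747 = \left(- \frac{19}{5} - 2749\right) - 2747 = - \frac{13764}{5} - 2747 = - \frac{27499}{5}$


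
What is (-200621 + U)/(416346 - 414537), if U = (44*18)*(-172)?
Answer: -336845/1809 ≈ -186.21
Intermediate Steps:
U = -136224 (U = 792*(-172) = -136224)
(-200621 + U)/(416346 - 414537) = (-200621 - 136224)/(416346 - 414537) = -336845/1809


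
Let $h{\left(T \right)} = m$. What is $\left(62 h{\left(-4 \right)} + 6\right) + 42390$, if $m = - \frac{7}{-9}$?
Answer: $\frac{381998}{9} \approx 42444.0$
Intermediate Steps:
$m = \frac{7}{9}$ ($m = \left(-7\right) \left(- \frac{1}{9}\right) = \frac{7}{9} \approx 0.77778$)
$h{\left(T \right)} = \frac{7}{9}$
$\left(62 h{\left(-4 \right)} + 6\right) + 42390 = \left(62 \cdot \frac{7}{9} + 6\right) + 42390 = \left(\frac{434}{9} + 6\right) + 42390 = \frac{488}{9} + 42390 = \frac{381998}{9}$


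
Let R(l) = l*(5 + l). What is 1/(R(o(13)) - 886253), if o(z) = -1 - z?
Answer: -1/886127 ≈ -1.1285e-6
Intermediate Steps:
1/(R(o(13)) - 886253) = 1/((-1 - 1*13)*(5 + (-1 - 1*13)) - 886253) = 1/((-1 - 13)*(5 + (-1 - 13)) - 886253) = 1/(-14*(5 - 14) - 886253) = 1/(-14*(-9) - 886253) = 1/(126 - 886253) = 1/(-886127) = -1/886127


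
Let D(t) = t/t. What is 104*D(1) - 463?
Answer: -359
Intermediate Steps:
D(t) = 1
104*D(1) - 463 = 104*1 - 463 = 104 - 463 = -359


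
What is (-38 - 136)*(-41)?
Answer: 7134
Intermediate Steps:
(-38 - 136)*(-41) = -174*(-41) = 7134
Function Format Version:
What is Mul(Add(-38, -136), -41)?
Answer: 7134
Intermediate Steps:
Mul(Add(-38, -136), -41) = Mul(-174, -41) = 7134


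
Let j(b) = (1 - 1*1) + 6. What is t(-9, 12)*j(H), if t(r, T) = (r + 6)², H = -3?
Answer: 54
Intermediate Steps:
t(r, T) = (6 + r)²
j(b) = 6 (j(b) = (1 - 1) + 6 = 0 + 6 = 6)
t(-9, 12)*j(H) = (6 - 9)²*6 = (-3)²*6 = 9*6 = 54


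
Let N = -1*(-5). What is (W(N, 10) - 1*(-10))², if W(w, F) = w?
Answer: 225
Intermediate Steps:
N = 5
(W(N, 10) - 1*(-10))² = (5 - 1*(-10))² = (5 + 10)² = 15² = 225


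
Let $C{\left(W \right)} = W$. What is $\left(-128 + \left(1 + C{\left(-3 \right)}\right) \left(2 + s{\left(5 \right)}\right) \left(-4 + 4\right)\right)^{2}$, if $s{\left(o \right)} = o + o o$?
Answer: $16384$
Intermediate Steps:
$s{\left(o \right)} = o + o^{2}$
$\left(-128 + \left(1 + C{\left(-3 \right)}\right) \left(2 + s{\left(5 \right)}\right) \left(-4 + 4\right)\right)^{2} = \left(-128 + \left(1 - 3\right) \left(2 + 5 \left(1 + 5\right)\right) \left(-4 + 4\right)\right)^{2} = \left(-128 - 2 \left(2 + 5 \cdot 6\right) 0\right)^{2} = \left(-128 - 2 \left(2 + 30\right) 0\right)^{2} = \left(-128 - 2 \cdot 32 \cdot 0\right)^{2} = \left(-128 - 0\right)^{2} = \left(-128 + 0\right)^{2} = \left(-128\right)^{2} = 16384$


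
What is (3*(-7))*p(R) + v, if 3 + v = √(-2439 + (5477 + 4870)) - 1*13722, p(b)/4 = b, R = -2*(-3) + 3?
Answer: -14481 + 2*√1977 ≈ -14392.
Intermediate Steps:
R = 9 (R = 6 + 3 = 9)
p(b) = 4*b
v = -13725 + 2*√1977 (v = -3 + (√(-2439 + (5477 + 4870)) - 1*13722) = -3 + (√(-2439 + 10347) - 13722) = -3 + (√7908 - 13722) = -3 + (2*√1977 - 13722) = -3 + (-13722 + 2*√1977) = -13725 + 2*√1977 ≈ -13636.)
(3*(-7))*p(R) + v = (3*(-7))*(4*9) + (-13725 + 2*√1977) = -21*36 + (-13725 + 2*√1977) = -756 + (-13725 + 2*√1977) = -14481 + 2*√1977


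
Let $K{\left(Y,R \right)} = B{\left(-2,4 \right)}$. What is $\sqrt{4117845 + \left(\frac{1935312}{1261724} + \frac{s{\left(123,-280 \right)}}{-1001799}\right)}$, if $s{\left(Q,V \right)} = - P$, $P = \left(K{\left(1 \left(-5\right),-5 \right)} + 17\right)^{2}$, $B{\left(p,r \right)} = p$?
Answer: $\frac{2 \sqrt{1269097767469973004316138262}}{35110940041} \approx 2029.2$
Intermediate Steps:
$K{\left(Y,R \right)} = -2$
$P = 225$ ($P = \left(-2 + 17\right)^{2} = 15^{2} = 225$)
$s{\left(Q,V \right)} = -225$ ($s{\left(Q,V \right)} = \left(-1\right) 225 = -225$)
$\sqrt{4117845 + \left(\frac{1935312}{1261724} + \frac{s{\left(123,-280 \right)}}{-1001799}\right)} = \sqrt{4117845 + \left(\frac{1935312}{1261724} - \frac{225}{-1001799}\right)} = \sqrt{4117845 + \left(1935312 \cdot \frac{1}{1261724} - - \frac{25}{111311}\right)} = \sqrt{4117845 + \left(\frac{483828}{315431} + \frac{25}{111311}\right)} = \sqrt{4117845 + \frac{53863264283}{35110940041}} = \sqrt{\frac{144581462756395928}{35110940041}} = \frac{2 \sqrt{1269097767469973004316138262}}{35110940041}$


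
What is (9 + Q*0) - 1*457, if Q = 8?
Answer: -448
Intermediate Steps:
(9 + Q*0) - 1*457 = (9 + 8*0) - 1*457 = (9 + 0) - 457 = 9 - 457 = -448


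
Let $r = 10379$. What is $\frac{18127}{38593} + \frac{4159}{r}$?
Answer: $\frac{348648420}{400556747} \approx 0.87041$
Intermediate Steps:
$\frac{18127}{38593} + \frac{4159}{r} = \frac{18127}{38593} + \frac{4159}{10379} = \frac{348648420}{400556747}$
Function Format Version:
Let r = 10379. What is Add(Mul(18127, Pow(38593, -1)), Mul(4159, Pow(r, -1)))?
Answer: Rational(348648420, 400556747) ≈ 0.87041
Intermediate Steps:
Add(Mul(18127, Pow(38593, -1)), Mul(4159, Pow(r, -1))) = Add(Mul(18127, Pow(38593, -1)), Mul(4159, Pow(10379, -1))) = Add(Mul(18127, Rational(1, 38593)), Mul(4159, Rational(1, 10379))) = Add(Rational(18127, 38593), Rational(4159, 10379)) = Rational(348648420, 400556747)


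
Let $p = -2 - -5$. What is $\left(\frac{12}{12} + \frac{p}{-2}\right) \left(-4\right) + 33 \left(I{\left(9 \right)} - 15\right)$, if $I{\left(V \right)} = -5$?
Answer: $-658$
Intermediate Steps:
$p = 3$ ($p = -2 + 5 = 3$)
$\left(\frac{12}{12} + \frac{p}{-2}\right) \left(-4\right) + 33 \left(I{\left(9 \right)} - 15\right) = \left(\frac{12}{12} + \frac{3}{-2}\right) \left(-4\right) + 33 \left(-5 - 15\right) = \left(12 \cdot \frac{1}{12} + 3 \left(- \frac{1}{2}\right)\right) \left(-4\right) + 33 \left(-5 - 15\right) = \left(1 - \frac{3}{2}\right) \left(-4\right) + 33 \left(-20\right) = \left(- \frac{1}{2}\right) \left(-4\right) - 660 = 2 - 660 = -658$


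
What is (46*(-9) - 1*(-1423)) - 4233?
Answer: -3224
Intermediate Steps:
(46*(-9) - 1*(-1423)) - 4233 = (-414 + 1423) - 4233 = 1009 - 4233 = -3224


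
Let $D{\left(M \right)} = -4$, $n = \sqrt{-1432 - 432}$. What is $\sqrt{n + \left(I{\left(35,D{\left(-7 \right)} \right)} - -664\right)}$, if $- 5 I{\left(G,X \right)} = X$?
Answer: $\frac{\sqrt{16620 + 50 i \sqrt{466}}}{5} \approx 25.797 + 0.83679 i$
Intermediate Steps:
$n = 2 i \sqrt{466}$ ($n = \sqrt{-1864} = 2 i \sqrt{466} \approx 43.174 i$)
$I{\left(G,X \right)} = - \frac{X}{5}$
$\sqrt{n + \left(I{\left(35,D{\left(-7 \right)} \right)} - -664\right)} = \sqrt{2 i \sqrt{466} - - \frac{3324}{5}} = \sqrt{2 i \sqrt{466} + \left(\frac{4}{5} + 664\right)} = \sqrt{2 i \sqrt{466} + \frac{3324}{5}} = \sqrt{\frac{3324}{5} + 2 i \sqrt{466}}$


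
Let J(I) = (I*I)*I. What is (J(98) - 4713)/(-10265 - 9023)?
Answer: -936479/19288 ≈ -48.552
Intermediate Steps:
J(I) = I³ (J(I) = I²*I = I³)
(J(98) - 4713)/(-10265 - 9023) = (98³ - 4713)/(-10265 - 9023) = (941192 - 4713)/(-19288) = 936479*(-1/19288) = -936479/19288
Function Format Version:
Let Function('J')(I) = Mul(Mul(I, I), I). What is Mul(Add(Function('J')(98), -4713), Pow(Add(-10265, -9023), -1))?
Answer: Rational(-936479, 19288) ≈ -48.552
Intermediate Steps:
Function('J')(I) = Pow(I, 3) (Function('J')(I) = Mul(Pow(I, 2), I) = Pow(I, 3))
Mul(Add(Function('J')(98), -4713), Pow(Add(-10265, -9023), -1)) = Mul(Add(Pow(98, 3), -4713), Pow(Add(-10265, -9023), -1)) = Mul(Add(941192, -4713), Pow(-19288, -1)) = Mul(936479, Rational(-1, 19288)) = Rational(-936479, 19288)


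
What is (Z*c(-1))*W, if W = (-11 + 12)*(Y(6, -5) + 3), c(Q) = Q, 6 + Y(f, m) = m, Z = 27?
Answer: 216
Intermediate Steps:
Y(f, m) = -6 + m
W = -8 (W = (-11 + 12)*((-6 - 5) + 3) = 1*(-11 + 3) = 1*(-8) = -8)
(Z*c(-1))*W = (27*(-1))*(-8) = -27*(-8) = 216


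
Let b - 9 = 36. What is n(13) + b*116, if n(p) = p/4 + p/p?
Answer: 20897/4 ≈ 5224.3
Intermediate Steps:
b = 45 (b = 9 + 36 = 45)
n(p) = 1 + p/4 (n(p) = p*(¼) + 1 = p/4 + 1 = 1 + p/4)
n(13) + b*116 = (1 + (¼)*13) + 45*116 = (1 + 13/4) + 5220 = 17/4 + 5220 = 20897/4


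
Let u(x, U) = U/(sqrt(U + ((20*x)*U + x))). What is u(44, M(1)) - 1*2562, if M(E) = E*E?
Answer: -2562 + sqrt(37)/185 ≈ -2562.0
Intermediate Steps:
M(E) = E**2
u(x, U) = U/sqrt(U + x + 20*U*x) (u(x, U) = U/(sqrt(U + (20*U*x + x))) = U/(sqrt(U + (x + 20*U*x))) = U/(sqrt(U + x + 20*U*x)) = U/sqrt(U + x + 20*U*x))
u(44, M(1)) - 1*2562 = 1**2/sqrt(1**2 + 44 + 20*1**2*44) - 1*2562 = 1/sqrt(1 + 44 + 20*1*44) - 2562 = 1/sqrt(1 + 44 + 880) - 2562 = 1/sqrt(925) - 2562 = 1*(sqrt(37)/185) - 2562 = sqrt(37)/185 - 2562 = -2562 + sqrt(37)/185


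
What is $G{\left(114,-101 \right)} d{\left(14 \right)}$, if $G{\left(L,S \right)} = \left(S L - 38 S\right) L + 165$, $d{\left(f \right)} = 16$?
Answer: $-13998384$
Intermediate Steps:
$G{\left(L,S \right)} = 165 + L \left(- 38 S + L S\right)$ ($G{\left(L,S \right)} = \left(L S - 38 S\right) L + 165 = \left(- 38 S + L S\right) L + 165 = L \left(- 38 S + L S\right) + 165 = 165 + L \left(- 38 S + L S\right)$)
$G{\left(114,-101 \right)} d{\left(14 \right)} = \left(165 - 101 \cdot 114^{2} - 4332 \left(-101\right)\right) 16 = \left(165 - 1312596 + 437532\right) 16 = \left(-874899\right) 16 = -13998384$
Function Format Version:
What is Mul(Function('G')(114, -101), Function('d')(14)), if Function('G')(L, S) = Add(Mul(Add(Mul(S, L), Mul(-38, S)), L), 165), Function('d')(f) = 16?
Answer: -13998384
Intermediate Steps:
Function('G')(L, S) = Add(165, Mul(L, Add(Mul(-38, S), Mul(L, S)))) (Function('G')(L, S) = Add(Mul(Add(Mul(L, S), Mul(-38, S)), L), 165) = Add(Mul(Add(Mul(-38, S), Mul(L, S)), L), 165) = Add(Mul(L, Add(Mul(-38, S), Mul(L, S))), 165) = Add(165, Mul(L, Add(Mul(-38, S), Mul(L, S)))))
Mul(Function('G')(114, -101), Function('d')(14)) = Mul(Add(165, Mul(-101, Pow(114, 2)), Mul(-38, 114, -101)), 16) = Mul(Add(165, Mul(-101, 12996), 437532), 16) = Mul(Add(165, -1312596, 437532), 16) = Mul(-874899, 16) = -13998384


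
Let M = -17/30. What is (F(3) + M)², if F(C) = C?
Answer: 5329/900 ≈ 5.9211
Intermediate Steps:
M = -17/30 (M = -17*1/30 = -17/30 ≈ -0.56667)
(F(3) + M)² = (3 - 17/30)² = (73/30)² = 5329/900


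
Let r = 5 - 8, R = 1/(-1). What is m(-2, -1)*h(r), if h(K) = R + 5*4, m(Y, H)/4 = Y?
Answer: -152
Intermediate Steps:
m(Y, H) = 4*Y
R = -1
r = -3
h(K) = 19 (h(K) = -1 + 5*4 = -1 + 20 = 19)
m(-2, -1)*h(r) = (4*(-2))*19 = -8*19 = -152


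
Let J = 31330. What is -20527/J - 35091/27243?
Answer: -14176223/7295070 ≈ -1.9433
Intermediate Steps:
-20527/J - 35091/27243 = -20527/31330 - 35091/27243 = -20527*1/31330 - 35091*1/27243 = -1579/2410 - 3899/3027 = -14176223/7295070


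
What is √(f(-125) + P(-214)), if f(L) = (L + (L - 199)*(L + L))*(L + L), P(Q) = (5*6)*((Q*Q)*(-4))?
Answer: I*√25714270 ≈ 5070.9*I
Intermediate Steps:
P(Q) = -120*Q² (P(Q) = 30*(Q²*(-4)) = 30*(-4*Q²) = -120*Q²)
f(L) = 2*L*(L + 2*L*(-199 + L)) (f(L) = (L + (-199 + L)*(2*L))*(2*L) = (L + 2*L*(-199 + L))*(2*L) = 2*L*(L + 2*L*(-199 + L)))
√(f(-125) + P(-214)) = √((-125)²*(-794 + 4*(-125)) - 120*(-214)²) = √(15625*(-794 - 500) - 120*45796) = √(15625*(-1294) - 5495520) = √(-20218750 - 5495520) = √(-25714270) = I*√25714270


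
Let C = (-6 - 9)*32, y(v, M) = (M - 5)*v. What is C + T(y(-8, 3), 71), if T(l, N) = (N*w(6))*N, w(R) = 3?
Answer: 14643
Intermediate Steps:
y(v, M) = v*(-5 + M) (y(v, M) = (-5 + M)*v = v*(-5 + M))
T(l, N) = 3*N**2 (T(l, N) = (N*3)*N = (3*N)*N = 3*N**2)
C = -480 (C = -15*32 = -480)
C + T(y(-8, 3), 71) = -480 + 3*71**2 = -480 + 3*5041 = -480 + 15123 = 14643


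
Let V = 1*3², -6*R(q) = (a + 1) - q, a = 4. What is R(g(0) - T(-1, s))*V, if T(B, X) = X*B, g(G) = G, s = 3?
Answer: -3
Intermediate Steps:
T(B, X) = B*X
R(q) = -⅚ + q/6 (R(q) = -((4 + 1) - q)/6 = -(5 - q)/6 = -⅚ + q/6)
V = 9 (V = 1*9 = 9)
R(g(0) - T(-1, s))*V = (-⅚ + (0 - (-1)*3)/6)*9 = (-⅚ + (0 - 1*(-3))/6)*9 = (-⅚ + (0 + 3)/6)*9 = (-⅚ + (⅙)*3)*9 = (-⅚ + ½)*9 = -⅓*9 = -3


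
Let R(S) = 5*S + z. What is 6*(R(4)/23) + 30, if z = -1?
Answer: 804/23 ≈ 34.957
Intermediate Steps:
R(S) = -1 + 5*S (R(S) = 5*S - 1 = -1 + 5*S)
6*(R(4)/23) + 30 = 6*((-1 + 5*4)/23) + 30 = 6*((-1 + 20)*(1/23)) + 30 = 6*(19*(1/23)) + 30 = 6*(19/23) + 30 = 114/23 + 30 = 804/23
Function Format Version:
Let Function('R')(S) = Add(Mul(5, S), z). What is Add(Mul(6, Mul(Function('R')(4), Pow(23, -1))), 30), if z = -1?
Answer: Rational(804, 23) ≈ 34.957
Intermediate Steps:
Function('R')(S) = Add(-1, Mul(5, S)) (Function('R')(S) = Add(Mul(5, S), -1) = Add(-1, Mul(5, S)))
Add(Mul(6, Mul(Function('R')(4), Pow(23, -1))), 30) = Add(Mul(6, Mul(Add(-1, Mul(5, 4)), Pow(23, -1))), 30) = Add(Mul(6, Mul(Add(-1, 20), Rational(1, 23))), 30) = Add(Mul(6, Mul(19, Rational(1, 23))), 30) = Add(Mul(6, Rational(19, 23)), 30) = Add(Rational(114, 23), 30) = Rational(804, 23)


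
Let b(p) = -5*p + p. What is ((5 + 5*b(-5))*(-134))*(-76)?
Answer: 1069320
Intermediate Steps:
b(p) = -4*p
((5 + 5*b(-5))*(-134))*(-76) = ((5 + 5*(-4*(-5)))*(-134))*(-76) = ((5 + 5*20)*(-134))*(-76) = ((5 + 100)*(-134))*(-76) = (105*(-134))*(-76) = -14070*(-76) = 1069320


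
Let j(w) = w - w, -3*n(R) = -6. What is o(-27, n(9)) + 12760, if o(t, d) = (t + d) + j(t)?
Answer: 12735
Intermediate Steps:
n(R) = 2 (n(R) = -⅓*(-6) = 2)
j(w) = 0
o(t, d) = d + t (o(t, d) = (t + d) + 0 = (d + t) + 0 = d + t)
o(-27, n(9)) + 12760 = (2 - 27) + 12760 = -25 + 12760 = 12735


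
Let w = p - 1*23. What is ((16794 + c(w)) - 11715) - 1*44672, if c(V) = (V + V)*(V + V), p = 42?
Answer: -38149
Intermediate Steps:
w = 19 (w = 42 - 1*23 = 42 - 23 = 19)
c(V) = 4*V**2 (c(V) = (2*V)*(2*V) = 4*V**2)
((16794 + c(w)) - 11715) - 1*44672 = ((16794 + 4*19**2) - 11715) - 1*44672 = ((16794 + 4*361) - 11715) - 44672 = ((16794 + 1444) - 11715) - 44672 = (18238 - 11715) - 44672 = 6523 - 44672 = -38149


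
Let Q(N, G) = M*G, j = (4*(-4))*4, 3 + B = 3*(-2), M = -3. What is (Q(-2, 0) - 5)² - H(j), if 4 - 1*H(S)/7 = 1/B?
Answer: -34/9 ≈ -3.7778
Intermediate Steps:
B = -9 (B = -3 + 3*(-2) = -3 - 6 = -9)
j = -64 (j = -16*4 = -64)
Q(N, G) = -3*G
H(S) = 259/9 (H(S) = 28 - 7/(-9) = 28 - 7*(-⅑) = 28 + 7/9 = 259/9)
(Q(-2, 0) - 5)² - H(j) = (-3*0 - 5)² - 1*259/9 = (0 - 5)² - 259/9 = (-5)² - 259/9 = 25 - 259/9 = -34/9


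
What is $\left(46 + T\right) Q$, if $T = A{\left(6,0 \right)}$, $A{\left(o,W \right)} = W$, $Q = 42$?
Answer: $1932$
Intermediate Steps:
$T = 0$
$\left(46 + T\right) Q = \left(46 + 0\right) 42 = 46 \cdot 42 = 1932$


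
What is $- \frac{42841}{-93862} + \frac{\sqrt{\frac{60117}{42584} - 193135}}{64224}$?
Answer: $\frac{42841}{93862} + \frac{i \sqrt{87556970097058}}{1367457408} \approx 0.45643 + 0.0068428 i$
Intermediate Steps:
$- \frac{42841}{-93862} + \frac{\sqrt{\frac{60117}{42584} - 193135}}{64224} = \left(-42841\right) \left(- \frac{1}{93862}\right) + \sqrt{60117 \cdot \frac{1}{42584} - 193135} \cdot \frac{1}{64224} = \frac{42841}{93862} + \sqrt{\frac{60117}{42584} - 193135} \cdot \frac{1}{64224} = \frac{42841}{93862} + \sqrt{- \frac{8224400723}{42584}} \cdot \frac{1}{64224} = \frac{42841}{93862} + \frac{i \sqrt{87556970097058}}{21292} \cdot \frac{1}{64224} = \frac{42841}{93862} + \frac{i \sqrt{87556970097058}}{1367457408}$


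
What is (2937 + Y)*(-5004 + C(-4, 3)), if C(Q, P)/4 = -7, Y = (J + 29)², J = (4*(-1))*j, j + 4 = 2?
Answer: -21667792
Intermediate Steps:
j = -2 (j = -4 + 2 = -2)
J = 8 (J = (4*(-1))*(-2) = -4*(-2) = 8)
Y = 1369 (Y = (8 + 29)² = 37² = 1369)
C(Q, P) = -28 (C(Q, P) = 4*(-7) = -28)
(2937 + Y)*(-5004 + C(-4, 3)) = (2937 + 1369)*(-5004 - 28) = 4306*(-5032) = -21667792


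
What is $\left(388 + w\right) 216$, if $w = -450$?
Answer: $-13392$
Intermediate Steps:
$\left(388 + w\right) 216 = \left(388 - 450\right) 216 = \left(-62\right) 216 = -13392$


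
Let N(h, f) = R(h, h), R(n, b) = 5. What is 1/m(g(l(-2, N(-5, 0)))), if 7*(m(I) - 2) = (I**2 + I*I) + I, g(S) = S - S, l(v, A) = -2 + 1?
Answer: 1/2 ≈ 0.50000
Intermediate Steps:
N(h, f) = 5
l(v, A) = -1
g(S) = 0
m(I) = 2 + I/7 + 2*I**2/7 (m(I) = 2 + ((I**2 + I*I) + I)/7 = 2 + ((I**2 + I**2) + I)/7 = 2 + (2*I**2 + I)/7 = 2 + (I + 2*I**2)/7 = 2 + (I/7 + 2*I**2/7) = 2 + I/7 + 2*I**2/7)
1/m(g(l(-2, N(-5, 0)))) = 1/(2 + (1/7)*0 + (2/7)*0**2) = 1/(2 + 0 + (2/7)*0) = 1/(2 + 0 + 0) = 1/2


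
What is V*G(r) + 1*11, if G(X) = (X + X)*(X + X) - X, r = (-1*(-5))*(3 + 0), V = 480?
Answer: 424811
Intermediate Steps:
r = 15 (r = 5*3 = 15)
G(X) = -X + 4*X² (G(X) = (2*X)*(2*X) - X = 4*X² - X = -X + 4*X²)
V*G(r) + 1*11 = 480*(15*(-1 + 4*15)) + 1*11 = 480*(15*(-1 + 60)) + 11 = 480*(15*59) + 11 = 480*885 + 11 = 424800 + 11 = 424811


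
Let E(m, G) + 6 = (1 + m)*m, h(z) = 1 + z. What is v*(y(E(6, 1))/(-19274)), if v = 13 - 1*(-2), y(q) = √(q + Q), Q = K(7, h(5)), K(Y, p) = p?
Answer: -15*√42/19274 ≈ -0.0050436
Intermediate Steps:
E(m, G) = -6 + m*(1 + m) (E(m, G) = -6 + (1 + m)*m = -6 + m*(1 + m))
Q = 6 (Q = 1 + 5 = 6)
y(q) = √(6 + q) (y(q) = √(q + 6) = √(6 + q))
v = 15 (v = 13 + 2 = 15)
v*(y(E(6, 1))/(-19274)) = 15*(√(6 + (-6 + 6 + 6²))/(-19274)) = 15*(√(6 + (-6 + 6 + 36))*(-1/19274)) = 15*(√(6 + 36)*(-1/19274)) = 15*(√42*(-1/19274)) = 15*(-√42/19274) = -15*√42/19274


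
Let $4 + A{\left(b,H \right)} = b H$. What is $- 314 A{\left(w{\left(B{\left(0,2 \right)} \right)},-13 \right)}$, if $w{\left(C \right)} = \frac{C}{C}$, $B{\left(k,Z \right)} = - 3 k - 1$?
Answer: $5338$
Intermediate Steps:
$B{\left(k,Z \right)} = -1 - 3 k$
$w{\left(C \right)} = 1$
$A{\left(b,H \right)} = -4 + H b$ ($A{\left(b,H \right)} = -4 + b H = -4 + H b$)
$- 314 A{\left(w{\left(B{\left(0,2 \right)} \right)},-13 \right)} = - 314 \left(-4 - 13\right) = \left(-314\right) \left(-17\right) = 5338$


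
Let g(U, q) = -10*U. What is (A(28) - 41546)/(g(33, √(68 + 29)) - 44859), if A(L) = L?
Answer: 41518/45189 ≈ 0.91876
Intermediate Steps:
(A(28) - 41546)/(g(33, √(68 + 29)) - 44859) = (28 - 41546)/(-10*33 - 44859) = -41518/(-330 - 44859) = -41518/(-45189) = -41518*(-1/45189) = 41518/45189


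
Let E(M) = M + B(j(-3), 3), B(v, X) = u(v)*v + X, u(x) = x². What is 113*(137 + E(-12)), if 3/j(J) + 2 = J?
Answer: 1804949/125 ≈ 14440.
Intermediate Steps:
j(J) = 3/(-2 + J)
B(v, X) = X + v³ (B(v, X) = v²*v + X = v³ + X = X + v³)
E(M) = 348/125 + M (E(M) = M + (3 + (3/(-2 - 3))³) = M + (3 + (3/(-5))³) = M + (3 + (3*(-⅕))³) = M + (3 + (-⅗)³) = M + (3 - 27/125) = M + 348/125 = 348/125 + M)
113*(137 + E(-12)) = 113*(137 + (348/125 - 12)) = 113*(137 - 1152/125) = 113*(15973/125) = 1804949/125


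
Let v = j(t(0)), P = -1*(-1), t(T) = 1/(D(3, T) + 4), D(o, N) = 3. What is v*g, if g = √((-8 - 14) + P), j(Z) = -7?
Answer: -7*I*√21 ≈ -32.078*I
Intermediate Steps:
t(T) = ⅐ (t(T) = 1/(3 + 4) = 1/7 = ⅐)
P = 1
g = I*√21 (g = √((-8 - 14) + 1) = √(-22 + 1) = √(-21) = I*√21 ≈ 4.5826*I)
v = -7
v*g = -7*I*√21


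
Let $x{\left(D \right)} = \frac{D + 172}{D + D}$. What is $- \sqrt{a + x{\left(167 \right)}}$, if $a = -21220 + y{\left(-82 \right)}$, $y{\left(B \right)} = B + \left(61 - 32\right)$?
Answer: $- \frac{3 i \sqrt{263668618}}{334} \approx - 145.85 i$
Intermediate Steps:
$x{\left(D \right)} = \frac{172 + D}{2 D}$
$y{\left(B \right)} = 29 + B$ ($y{\left(B \right)} = B + 29 = 29 + B$)
$a = -21273$ ($a = -21220 + \left(29 - 82\right) = -21220 - 53 = -21273$)
$- \sqrt{a + x{\left(167 \right)}} = - \sqrt{-21273 + \frac{172 + 167}{2 \cdot 167}} = - \sqrt{-21273 + \frac{1}{2} \cdot \frac{1}{167} \cdot 339} = - \sqrt{-21273 + \frac{339}{334}} = - \sqrt{- \frac{7104843}{334}} = - \frac{3 i \sqrt{263668618}}{334}$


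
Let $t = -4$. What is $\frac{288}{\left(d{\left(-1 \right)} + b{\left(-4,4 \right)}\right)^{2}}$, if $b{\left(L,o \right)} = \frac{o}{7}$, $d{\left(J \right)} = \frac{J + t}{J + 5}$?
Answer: $\frac{225792}{361} \approx 625.46$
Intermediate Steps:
$d{\left(J \right)} = \frac{-4 + J}{5 + J}$ ($d{\left(J \right)} = \frac{J - 4}{J + 5} = \frac{-4 + J}{5 + J}$)
$b{\left(L,o \right)} = \frac{o}{7}$ ($b{\left(L,o \right)} = o \frac{1}{7} = \frac{o}{7}$)
$\frac{288}{\left(d{\left(-1 \right)} + b{\left(-4,4 \right)}\right)^{2}} = \frac{288}{\left(\frac{-4 - 1}{5 - 1} + \frac{1}{7} \cdot 4\right)^{2}} = \frac{288}{\left(\frac{1}{4} \left(-5\right) + \frac{4}{7}\right)^{2}} = \frac{288}{\left(- \frac{5}{4} + \frac{4}{7}\right)^{2}} = \frac{288}{\left(- \frac{19}{28}\right)^{2}} = \frac{288}{\frac{361}{784}} = 288 \cdot \frac{784}{361} = \frac{225792}{361}$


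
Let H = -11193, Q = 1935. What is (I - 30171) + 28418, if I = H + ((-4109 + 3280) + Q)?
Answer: -11840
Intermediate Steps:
I = -10087 (I = -11193 + ((-4109 + 3280) + 1935) = -11193 + (-829 + 1935) = -11193 + 1106 = -10087)
(I - 30171) + 28418 = (-10087 - 30171) + 28418 = -40258 + 28418 = -11840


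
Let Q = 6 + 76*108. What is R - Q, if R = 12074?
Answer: 3860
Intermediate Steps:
Q = 8214 (Q = 6 + 8208 = 8214)
R - Q = 12074 - 1*8214 = 12074 - 8214 = 3860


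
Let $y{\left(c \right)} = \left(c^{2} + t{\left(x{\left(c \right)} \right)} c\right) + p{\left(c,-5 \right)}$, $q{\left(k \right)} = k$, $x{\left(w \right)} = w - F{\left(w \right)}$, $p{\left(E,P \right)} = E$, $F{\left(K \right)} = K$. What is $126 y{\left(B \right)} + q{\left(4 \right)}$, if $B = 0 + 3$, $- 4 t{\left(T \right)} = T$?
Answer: $1516$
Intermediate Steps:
$x{\left(w \right)} = 0$ ($x{\left(w \right)} = w - w = 0$)
$t{\left(T \right)} = - \frac{T}{4}$
$B = 3$
$y{\left(c \right)} = c + c^{2}$ ($y{\left(c \right)} = \left(c^{2} + \left(- \frac{1}{4}\right) 0 c\right) + c = \left(c^{2} + 0 c\right) + c = \left(c^{2} + 0\right) + c = c^{2} + c = c + c^{2}$)
$126 y{\left(B \right)} + q{\left(4 \right)} = 126 \cdot 3 \left(1 + 3\right) + 4 = 126 \cdot 3 \cdot 4 + 4 = 126 \cdot 12 + 4 = 1512 + 4 = 1516$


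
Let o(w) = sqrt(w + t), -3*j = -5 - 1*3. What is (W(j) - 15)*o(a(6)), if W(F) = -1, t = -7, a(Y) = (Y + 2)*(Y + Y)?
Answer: -16*sqrt(89) ≈ -150.94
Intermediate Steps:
a(Y) = 2*Y*(2 + Y) (a(Y) = (2 + Y)*(2*Y) = 2*Y*(2 + Y))
j = 8/3 (j = -(-5 - 1*3)/3 = -(-5 - 3)/3 = -1/3*(-8) = 8/3 ≈ 2.6667)
o(w) = sqrt(-7 + w) (o(w) = sqrt(w - 7) = sqrt(-7 + w))
(W(j) - 15)*o(a(6)) = (-1 - 15)*sqrt(-7 + 2*6*(2 + 6)) = -16*sqrt(-7 + 2*6*8) = -16*sqrt(-7 + 96) = -16*sqrt(89)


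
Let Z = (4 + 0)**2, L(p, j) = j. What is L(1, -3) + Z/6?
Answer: -1/3 ≈ -0.33333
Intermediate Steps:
Z = 16 (Z = 4**2 = 16)
L(1, -3) + Z/6 = -3 + 16/6 = -3 + (1/6)*16 = -3 + 8/3 = -1/3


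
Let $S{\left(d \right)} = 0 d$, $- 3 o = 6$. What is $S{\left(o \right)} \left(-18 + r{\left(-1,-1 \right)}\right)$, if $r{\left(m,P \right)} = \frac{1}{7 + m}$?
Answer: $0$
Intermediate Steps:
$o = -2$ ($o = \left(- \frac{1}{3}\right) 6 = -2$)
$S{\left(d \right)} = 0$
$S{\left(o \right)} \left(-18 + r{\left(-1,-1 \right)}\right) = 0 \left(-18 + \frac{1}{7 - 1}\right) = 0 \left(-18 + \frac{1}{6}\right) = 0 \left(- \frac{107}{6}\right) = 0$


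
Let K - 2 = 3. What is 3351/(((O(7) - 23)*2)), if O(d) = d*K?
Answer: 1117/8 ≈ 139.63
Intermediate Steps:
K = 5 (K = 2 + 3 = 5)
O(d) = 5*d (O(d) = d*5 = 5*d)
3351/(((O(7) - 23)*2)) = 3351/(((5*7 - 23)*2)) = 3351/(((35 - 23)*2)) = 3351/((12*2)) = 3351/24 = 3351*(1/24) = 1117/8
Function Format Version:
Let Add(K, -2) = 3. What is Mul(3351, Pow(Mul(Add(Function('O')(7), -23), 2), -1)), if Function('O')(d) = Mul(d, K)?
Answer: Rational(1117, 8) ≈ 139.63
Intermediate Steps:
K = 5 (K = Add(2, 3) = 5)
Function('O')(d) = Mul(5, d) (Function('O')(d) = Mul(d, 5) = Mul(5, d))
Mul(3351, Pow(Mul(Add(Function('O')(7), -23), 2), -1)) = Mul(3351, Pow(Mul(Add(Mul(5, 7), -23), 2), -1)) = Mul(3351, Pow(Mul(Add(35, -23), 2), -1)) = Mul(3351, Pow(Mul(12, 2), -1)) = Mul(3351, Pow(24, -1)) = Mul(3351, Rational(1, 24)) = Rational(1117, 8)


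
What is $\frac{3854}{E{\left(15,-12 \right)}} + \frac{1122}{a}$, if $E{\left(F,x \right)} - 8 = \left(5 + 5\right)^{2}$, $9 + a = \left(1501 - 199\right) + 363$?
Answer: $\frac{90325}{2484} \approx 36.363$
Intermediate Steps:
$a = 1656$ ($a = -9 + \left(\left(1501 - 199\right) + 363\right) = -9 + \left(1302 + 363\right) = -9 + 1665 = 1656$)
$E{\left(F,x \right)} = 108$ ($E{\left(F,x \right)} = 8 + \left(5 + 5\right)^{2} = 8 + 10^{2} = 8 + 100 = 108$)
$\frac{3854}{E{\left(15,-12 \right)}} + \frac{1122}{a} = \frac{3854}{108} + \frac{1122}{1656} = 3854 \cdot \frac{1}{108} + 1122 \cdot \frac{1}{1656} = \frac{1927}{54} + \frac{187}{276} = \frac{90325}{2484}$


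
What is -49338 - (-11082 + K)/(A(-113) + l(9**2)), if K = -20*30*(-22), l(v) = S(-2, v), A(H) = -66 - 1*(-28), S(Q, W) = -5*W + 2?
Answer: -7251980/147 ≈ -49333.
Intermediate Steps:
S(Q, W) = 2 - 5*W
A(H) = -38 (A(H) = -66 + 28 = -38)
l(v) = 2 - 5*v
K = 13200 (K = -600*(-22) = 13200)
-49338 - (-11082 + K)/(A(-113) + l(9**2)) = -49338 - (-11082 + 13200)/(-38 + (2 - 5*9**2)) = -49338 - 2118/(-38 + (2 - 5*81)) = -49338 - 2118/(-38 + (2 - 405)) = -49338 - 2118/(-38 - 403) = -49338 - 2118/(-441) = -49338 - 2118*(-1)/441 = -49338 - 1*(-706/147) = -49338 + 706/147 = -7251980/147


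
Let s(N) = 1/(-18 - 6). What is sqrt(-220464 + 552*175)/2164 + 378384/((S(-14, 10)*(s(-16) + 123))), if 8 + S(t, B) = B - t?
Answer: 567576/2951 + I*sqrt(30966)/1082 ≈ 192.33 + 0.16264*I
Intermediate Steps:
S(t, B) = -8 + B - t (S(t, B) = -8 + (B - t) = -8 + B - t)
s(N) = -1/24 (s(N) = 1/(-24) = -1/24)
sqrt(-220464 + 552*175)/2164 + 378384/((S(-14, 10)*(s(-16) + 123))) = sqrt(-220464 + 552*175)/2164 + 378384/(((-8 + 10 - 1*(-14))*(-1/24 + 123))) = sqrt(-220464 + 96600)*(1/2164) + 378384/(((-8 + 10 + 14)*(2951/24))) = sqrt(-123864)*(1/2164) + 378384/((16*(2951/24))) = (2*I*sqrt(30966))*(1/2164) + 378384/(5902/3) = I*sqrt(30966)/1082 + 378384*(3/5902) = I*sqrt(30966)/1082 + 567576/2951 = 567576/2951 + I*sqrt(30966)/1082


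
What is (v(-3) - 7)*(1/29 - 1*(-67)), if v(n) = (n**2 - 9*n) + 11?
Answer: 77760/29 ≈ 2681.4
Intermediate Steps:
v(n) = 11 + n**2 - 9*n
(v(-3) - 7)*(1/29 - 1*(-67)) = ((11 + (-3)**2 - 9*(-3)) - 7)*(1/29 - 1*(-67)) = ((11 + 9 + 27) - 7)*(1/29 + 67) = (47 - 7)*(1944/29) = 40*(1944/29) = 77760/29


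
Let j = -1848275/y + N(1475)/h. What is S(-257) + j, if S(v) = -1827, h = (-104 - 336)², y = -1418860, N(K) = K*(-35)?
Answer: -1003152840799/549382592 ≈ -1826.0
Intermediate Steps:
N(K) = -35*K
h = 193600 (h = (-440)² = 193600)
j = 569154785/549382592 (j = -1848275/(-1418860) - 35*1475/193600 = -1848275*(-1/1418860) - 51625*1/193600 = 369655/283772 - 2065/7744 = 569154785/549382592 ≈ 1.0360)
S(-257) + j = -1827 + 569154785/549382592 = -1003152840799/549382592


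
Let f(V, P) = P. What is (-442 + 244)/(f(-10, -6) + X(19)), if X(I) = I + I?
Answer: -99/16 ≈ -6.1875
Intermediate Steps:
X(I) = 2*I
(-442 + 244)/(f(-10, -6) + X(19)) = (-442 + 244)/(-6 + 2*19) = -198/(-6 + 38) = -198/32 = -198*1/32 = -99/16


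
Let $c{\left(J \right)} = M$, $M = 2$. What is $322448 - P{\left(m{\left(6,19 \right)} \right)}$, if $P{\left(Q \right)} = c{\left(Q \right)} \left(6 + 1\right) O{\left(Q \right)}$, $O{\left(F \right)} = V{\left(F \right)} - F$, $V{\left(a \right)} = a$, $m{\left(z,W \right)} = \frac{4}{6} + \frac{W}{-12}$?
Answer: $322448$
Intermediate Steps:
$c{\left(J \right)} = 2$
$m{\left(z,W \right)} = \frac{2}{3} - \frac{W}{12}$ ($m{\left(z,W \right)} = 4 \cdot \frac{1}{6} + W \left(- \frac{1}{12}\right) = \frac{2}{3} - \frac{W}{12}$)
$O{\left(F \right)} = 0$ ($O{\left(F \right)} = F - F = 0$)
$P{\left(Q \right)} = 0$ ($P{\left(Q \right)} = 2 \left(6 + 1\right) 0 = 2 \cdot 7 \cdot 0 = 14 \cdot 0 = 0$)
$322448 - P{\left(m{\left(6,19 \right)} \right)} = 322448 - 0 = 322448 + 0 = 322448$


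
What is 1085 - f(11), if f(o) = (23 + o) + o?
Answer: 1040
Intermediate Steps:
f(o) = 23 + 2*o
1085 - f(11) = 1085 - (23 + 2*11) = 1085 - (23 + 22) = 1085 - 1*45 = 1085 - 45 = 1040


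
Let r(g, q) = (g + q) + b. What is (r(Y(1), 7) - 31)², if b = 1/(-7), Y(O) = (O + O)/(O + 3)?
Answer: 109561/196 ≈ 558.98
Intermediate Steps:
Y(O) = 2*O/(3 + O) (Y(O) = (2*O)/(3 + O) = 2*O/(3 + O))
b = -⅐ ≈ -0.14286
r(g, q) = -⅐ + g + q (r(g, q) = (g + q) - ⅐ = -⅐ + g + q)
(r(Y(1), 7) - 31)² = ((-⅐ + 2*1/(3 + 1) + 7) - 31)² = ((-⅐ + 2*1/4 + 7) - 31)² = ((-⅐ + 2*1*(¼) + 7) - 31)² = ((-⅐ + ½ + 7) - 31)² = (103/14 - 31)² = (-331/14)² = 109561/196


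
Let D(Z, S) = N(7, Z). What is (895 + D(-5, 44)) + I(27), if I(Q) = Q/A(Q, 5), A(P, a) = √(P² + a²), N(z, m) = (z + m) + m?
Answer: 892 + 27*√754/754 ≈ 892.98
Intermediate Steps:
N(z, m) = z + 2*m (N(z, m) = (m + z) + m = z + 2*m)
D(Z, S) = 7 + 2*Z
I(Q) = Q/√(25 + Q²) (I(Q) = Q/(√(Q² + 5²)) = Q/(√(Q² + 25)) = Q/(√(25 + Q²)) = Q/√(25 + Q²))
(895 + D(-5, 44)) + I(27) = (895 + (7 + 2*(-5))) + 27/√(25 + 27²) = (895 + (7 - 10)) + 27/√(25 + 729) = (895 - 3) + 27/√754 = 892 + 27*(√754/754) = 892 + 27*√754/754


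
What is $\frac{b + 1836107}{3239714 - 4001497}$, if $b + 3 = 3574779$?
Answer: $- \frac{5410883}{761783} \approx -7.1029$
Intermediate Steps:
$b = 3574776$ ($b = -3 + 3574779 = 3574776$)
$\frac{b + 1836107}{3239714 - 4001497} = \frac{3574776 + 1836107}{3239714 - 4001497} = \frac{5410883}{-761783} = 5410883 \left(- \frac{1}{761783}\right) = - \frac{5410883}{761783}$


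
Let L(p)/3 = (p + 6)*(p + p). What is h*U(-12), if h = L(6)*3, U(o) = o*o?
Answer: 186624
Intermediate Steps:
U(o) = o²
L(p) = 6*p*(6 + p) (L(p) = 3*((p + 6)*(p + p)) = 3*((6 + p)*(2*p)) = 3*(2*p*(6 + p)) = 6*p*(6 + p))
h = 1296 (h = (6*6*(6 + 6))*3 = (6*6*12)*3 = 432*3 = 1296)
h*U(-12) = 1296*(-12)² = 1296*144 = 186624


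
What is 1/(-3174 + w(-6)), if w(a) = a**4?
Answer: -1/1878 ≈ -0.00053248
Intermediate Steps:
1/(-3174 + w(-6)) = 1/(-3174 + (-6)**4) = 1/(-3174 + 1296) = 1/(-1878) = -1/1878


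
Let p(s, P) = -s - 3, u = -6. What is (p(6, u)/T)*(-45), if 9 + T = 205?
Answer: 405/196 ≈ 2.0663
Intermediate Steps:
T = 196 (T = -9 + 205 = 196)
p(s, P) = -3 - s
(p(6, u)/T)*(-45) = ((-3 - 1*6)/196)*(-45) = ((-3 - 6)*(1/196))*(-45) = -9*1/196*(-45) = -9/196*(-45) = 405/196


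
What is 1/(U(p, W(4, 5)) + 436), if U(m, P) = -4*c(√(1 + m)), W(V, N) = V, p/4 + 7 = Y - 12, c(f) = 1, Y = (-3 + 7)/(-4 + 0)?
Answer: 1/432 ≈ 0.0023148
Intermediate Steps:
Y = -1 (Y = 4/(-4) = 4*(-¼) = -1)
p = -80 (p = -28 + 4*(-1 - 12) = -28 + 4*(-13) = -28 - 52 = -80)
U(m, P) = -4 (U(m, P) = -4*1 = -4)
1/(U(p, W(4, 5)) + 436) = 1/(-4 + 436) = 1/432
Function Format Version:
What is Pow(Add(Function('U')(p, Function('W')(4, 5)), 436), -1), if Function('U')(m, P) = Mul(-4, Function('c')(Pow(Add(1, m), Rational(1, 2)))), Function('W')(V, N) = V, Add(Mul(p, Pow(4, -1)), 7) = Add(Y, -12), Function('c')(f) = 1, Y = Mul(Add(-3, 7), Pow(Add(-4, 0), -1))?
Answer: Rational(1, 432) ≈ 0.0023148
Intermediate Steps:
Y = -1 (Y = Mul(4, Pow(-4, -1)) = Mul(4, Rational(-1, 4)) = -1)
p = -80 (p = Add(-28, Mul(4, Add(-1, -12))) = Add(-28, Mul(4, -13)) = Add(-28, -52) = -80)
Function('U')(m, P) = -4 (Function('U')(m, P) = Mul(-4, 1) = -4)
Pow(Add(Function('U')(p, Function('W')(4, 5)), 436), -1) = Pow(Add(-4, 436), -1) = Pow(432, -1) = Rational(1, 432)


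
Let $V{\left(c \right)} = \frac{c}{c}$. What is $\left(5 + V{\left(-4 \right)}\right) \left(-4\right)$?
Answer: $-24$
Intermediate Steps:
$V{\left(c \right)} = 1$
$\left(5 + V{\left(-4 \right)}\right) \left(-4\right) = \left(5 + 1\right) \left(-4\right) = 6 \left(-4\right) = -24$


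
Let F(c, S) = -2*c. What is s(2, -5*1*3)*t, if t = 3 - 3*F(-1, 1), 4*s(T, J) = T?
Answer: -3/2 ≈ -1.5000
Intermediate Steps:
s(T, J) = T/4
t = -3 (t = 3 - (-6)*(-1) = 3 - 3*2 = 3 - 6 = -3)
s(2, -5*1*3)*t = ((1/4)*2)*(-3) = (1/2)*(-3) = -3/2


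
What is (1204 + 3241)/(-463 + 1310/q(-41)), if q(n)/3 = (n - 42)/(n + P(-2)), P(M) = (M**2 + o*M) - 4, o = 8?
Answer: -368935/13539 ≈ -27.250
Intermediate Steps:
P(M) = -4 + M**2 + 8*M (P(M) = (M**2 + 8*M) - 4 = -4 + M**2 + 8*M)
q(n) = 3*(-42 + n)/(-16 + n) (q(n) = 3*((n - 42)/(n + (-4 + (-2)**2 + 8*(-2)))) = 3*((-42 + n)/(n + (-4 + 4 - 16))) = 3*((-42 + n)/(n - 16)) = 3*((-42 + n)/(-16 + n)) = 3*(-42 + n)/(-16 + n))
(1204 + 3241)/(-463 + 1310/q(-41)) = (1204 + 3241)/(-463 + 1310/((3*(-42 - 41)/(-16 - 41)))) = 4445/(-463 + 1310/((3*(-83)/(-57)))) = 4445/(-463 + 1310/((3*(-1/57)*(-83)))) = 4445/(-463 + 1310/(83/19)) = 4445/(-463 + 1310*(19/83)) = 4445/(-463 + 24890/83) = 4445/(-13539/83) = 4445*(-83/13539) = -368935/13539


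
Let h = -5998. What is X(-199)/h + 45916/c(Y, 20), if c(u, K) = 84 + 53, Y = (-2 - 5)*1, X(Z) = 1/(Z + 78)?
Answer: 33323904465/99428846 ≈ 335.15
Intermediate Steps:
X(Z) = 1/(78 + Z)
Y = -7 (Y = -7*1 = -7)
c(u, K) = 137
X(-199)/h + 45916/c(Y, 20) = 1/((78 - 199)*(-5998)) + 45916/137 = -1/5998/(-121) + 45916*(1/137) = -1/121*(-1/5998) + 45916/137 = 1/725758 + 45916/137 = 33323904465/99428846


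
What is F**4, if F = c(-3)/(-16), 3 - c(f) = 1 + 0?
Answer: 1/4096 ≈ 0.00024414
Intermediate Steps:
c(f) = 2 (c(f) = 3 - (1 + 0) = 3 - 1*1 = 3 - 1 = 2)
F = -1/8 (F = 2/(-16) = 2*(-1/16) = -1/8 ≈ -0.12500)
F**4 = (-1/8)**4 = 1/4096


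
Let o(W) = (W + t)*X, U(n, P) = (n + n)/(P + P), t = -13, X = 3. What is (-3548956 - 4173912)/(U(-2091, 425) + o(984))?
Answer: -96535850/36351 ≈ -2655.7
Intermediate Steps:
U(n, P) = n/P (U(n, P) = (2*n)/((2*P)) = (2*n)*(1/(2*P)) = n/P)
o(W) = -39 + 3*W (o(W) = (W - 13)*3 = (-13 + W)*3 = -39 + 3*W)
(-3548956 - 4173912)/(U(-2091, 425) + o(984)) = (-3548956 - 4173912)/(-2091/425 + (-39 + 3*984)) = -7722868/(-2091*1/425 + (-39 + 2952)) = -7722868/(-123/25 + 2913) = -7722868/72702/25 = -7722868*25/72702 = -96535850/36351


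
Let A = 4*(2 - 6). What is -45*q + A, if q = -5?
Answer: 209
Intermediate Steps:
A = -16 (A = 4*(-4) = -16)
-45*q + A = -45*(-5) - 16 = 225 - 16 = 209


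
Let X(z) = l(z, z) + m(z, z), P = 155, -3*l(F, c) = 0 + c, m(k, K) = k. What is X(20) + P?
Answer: 505/3 ≈ 168.33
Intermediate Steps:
l(F, c) = -c/3 (l(F, c) = -(0 + c)/3 = -c/3)
X(z) = 2*z/3 (X(z) = -z/3 + z = 2*z/3)
X(20) + P = (⅔)*20 + 155 = 40/3 + 155 = 505/3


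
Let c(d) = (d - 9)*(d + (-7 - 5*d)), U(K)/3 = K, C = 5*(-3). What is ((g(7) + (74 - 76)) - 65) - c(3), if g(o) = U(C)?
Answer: -226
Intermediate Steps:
C = -15
U(K) = 3*K
g(o) = -45 (g(o) = 3*(-15) = -45)
c(d) = (-9 + d)*(-7 - 4*d) (c(d) = (-9 + d)*(d + (-7 - 5*d)) = (-9 + d)*(-7 - 4*d))
((g(7) + (74 - 76)) - 65) - c(3) = ((-45 + (74 - 76)) - 65) - (63 - 4*3**2 + 29*3) = ((-45 - 2) - 65) - (63 - 4*9 + 87) = (-47 - 65) - (63 - 36 + 87) = -112 - 1*114 = -112 - 114 = -226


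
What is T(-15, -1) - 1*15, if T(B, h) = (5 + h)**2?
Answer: 1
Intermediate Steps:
T(-15, -1) - 1*15 = (5 - 1)**2 - 1*15 = 4**2 - 15 = 16 - 15 = 1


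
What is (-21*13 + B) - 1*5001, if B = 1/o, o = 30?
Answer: -158219/30 ≈ -5274.0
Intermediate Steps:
B = 1/30 ≈ 0.033333
(-21*13 + B) - 1*5001 = (-21*13 + 1/30) - 1*5001 = (-273 + 1/30) - 5001 = -8189/30 - 5001 = -158219/30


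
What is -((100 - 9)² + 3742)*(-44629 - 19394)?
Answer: 769748529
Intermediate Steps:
-((100 - 9)² + 3742)*(-44629 - 19394) = -(91² + 3742)*(-64023) = -(8281 + 3742)*(-64023) = -12023*(-64023) = -1*(-769748529) = 769748529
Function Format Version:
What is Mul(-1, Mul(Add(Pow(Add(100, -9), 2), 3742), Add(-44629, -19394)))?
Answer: 769748529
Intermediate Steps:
Mul(-1, Mul(Add(Pow(Add(100, -9), 2), 3742), Add(-44629, -19394))) = Mul(-1, Mul(Add(Pow(91, 2), 3742), -64023)) = Mul(-1, Mul(Add(8281, 3742), -64023)) = Mul(-1, Mul(12023, -64023)) = Mul(-1, -769748529) = 769748529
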